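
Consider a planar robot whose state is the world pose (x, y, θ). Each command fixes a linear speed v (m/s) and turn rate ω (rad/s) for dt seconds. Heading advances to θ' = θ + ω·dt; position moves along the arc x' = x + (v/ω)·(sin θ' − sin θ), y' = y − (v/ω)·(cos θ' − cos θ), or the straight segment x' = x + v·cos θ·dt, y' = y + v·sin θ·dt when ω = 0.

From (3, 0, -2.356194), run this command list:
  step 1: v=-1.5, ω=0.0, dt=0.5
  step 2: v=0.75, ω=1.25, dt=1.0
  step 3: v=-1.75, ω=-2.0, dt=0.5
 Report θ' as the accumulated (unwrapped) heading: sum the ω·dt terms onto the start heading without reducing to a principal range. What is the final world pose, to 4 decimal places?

(3.4479, 0.6757, -2.1062)

step 1: θ'=-2.3562 (straight) → pose (3.5303, 0.5303, -2.3562)
step 2: θ'=-1.1062 (R=0.6000) → pose (3.4182, -0.1628, -1.1062)
step 3: θ'=-2.1062 (R=0.8750) → pose (3.4479, 0.6757, -2.1062)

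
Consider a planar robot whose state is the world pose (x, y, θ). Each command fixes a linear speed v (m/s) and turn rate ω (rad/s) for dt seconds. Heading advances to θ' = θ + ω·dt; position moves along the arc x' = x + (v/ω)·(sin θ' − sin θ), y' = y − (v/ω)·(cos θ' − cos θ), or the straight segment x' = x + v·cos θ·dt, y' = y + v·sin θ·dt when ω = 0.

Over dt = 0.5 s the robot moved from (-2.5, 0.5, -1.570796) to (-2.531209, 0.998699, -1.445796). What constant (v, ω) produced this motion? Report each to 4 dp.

Δθ = -1.445796 − -1.570796 = 0.125000
ω = Δθ/dt = 0.125000/0.5 = 0.2500
R = −Δy/(cos θ' − cos θ) = -4.0000
v = R·ω = -4.0000·0.2500 = -1.0000

v = -1.0000, ω = 0.2500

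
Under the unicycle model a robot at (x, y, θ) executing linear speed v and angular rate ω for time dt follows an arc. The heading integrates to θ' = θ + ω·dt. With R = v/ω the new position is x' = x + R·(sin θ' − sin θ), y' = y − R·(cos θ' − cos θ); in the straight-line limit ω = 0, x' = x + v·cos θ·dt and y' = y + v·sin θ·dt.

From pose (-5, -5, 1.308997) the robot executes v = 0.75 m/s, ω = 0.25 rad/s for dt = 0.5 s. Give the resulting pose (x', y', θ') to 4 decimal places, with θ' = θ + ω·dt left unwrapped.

θ' = 1.3090 + 0.25·0.5 = 1.4340
R = v/ω = 0.75/0.25 = 3.0000
x' = -5 + 3.0000·(sin 1.4340 − sin 1.3090) = -4.9258
y' = -5 − 3.0000·(cos 1.4340 − cos 1.3090) = -4.6327

(-4.9258, -4.6327, 1.4340)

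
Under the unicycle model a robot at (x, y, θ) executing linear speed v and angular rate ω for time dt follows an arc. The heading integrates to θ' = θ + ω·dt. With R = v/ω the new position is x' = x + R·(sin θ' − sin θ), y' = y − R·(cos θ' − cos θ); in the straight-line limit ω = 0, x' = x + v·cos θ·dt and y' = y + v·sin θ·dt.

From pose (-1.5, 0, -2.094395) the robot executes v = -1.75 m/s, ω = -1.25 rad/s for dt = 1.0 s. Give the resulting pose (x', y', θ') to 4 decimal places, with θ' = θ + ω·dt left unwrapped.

(-0.0056, 0.6713, -3.3444)

θ' = -2.0944 + -1.25·1.0 = -3.3444
R = v/ω = -1.75/-1.25 = 1.4000
x' = -1.5 + 1.4000·(sin -3.3444 − sin -2.0944) = -0.0056
y' = 0 − 1.4000·(cos -3.3444 − cos -2.0944) = 0.6713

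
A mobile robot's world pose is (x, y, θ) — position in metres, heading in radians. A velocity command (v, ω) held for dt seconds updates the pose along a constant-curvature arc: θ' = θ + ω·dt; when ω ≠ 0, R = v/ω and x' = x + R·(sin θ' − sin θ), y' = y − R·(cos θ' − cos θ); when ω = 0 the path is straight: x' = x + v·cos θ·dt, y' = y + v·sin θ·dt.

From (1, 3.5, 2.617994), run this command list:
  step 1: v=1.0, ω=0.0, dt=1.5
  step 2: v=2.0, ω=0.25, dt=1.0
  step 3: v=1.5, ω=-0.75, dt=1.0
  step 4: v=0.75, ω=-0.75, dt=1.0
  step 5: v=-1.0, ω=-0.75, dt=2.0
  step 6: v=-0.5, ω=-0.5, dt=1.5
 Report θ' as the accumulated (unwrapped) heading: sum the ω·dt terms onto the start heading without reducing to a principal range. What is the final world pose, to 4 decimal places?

step 1: θ'=2.6180 (straight) → pose (-0.2990, 4.2500, 2.6180)
step 2: θ'=2.8680 (R=8.0000) → pose (-2.1375, 5.0242, 2.8680)
step 3: θ'=2.1180 (R=-2.0000) → pose (-3.3050, 5.9093, 2.1180)
step 4: θ'=1.3680 (R=-1.0000) → pose (-3.4305, 6.6310, 1.3680)
step 5: θ'=-0.1320 (R=1.3333) → pose (-4.9121, 5.5778, -0.1320)
step 6: θ'=-0.8820 (R=1.0000) → pose (-5.5524, 5.9335, -0.8820)

(-5.5524, 5.9335, -0.8820)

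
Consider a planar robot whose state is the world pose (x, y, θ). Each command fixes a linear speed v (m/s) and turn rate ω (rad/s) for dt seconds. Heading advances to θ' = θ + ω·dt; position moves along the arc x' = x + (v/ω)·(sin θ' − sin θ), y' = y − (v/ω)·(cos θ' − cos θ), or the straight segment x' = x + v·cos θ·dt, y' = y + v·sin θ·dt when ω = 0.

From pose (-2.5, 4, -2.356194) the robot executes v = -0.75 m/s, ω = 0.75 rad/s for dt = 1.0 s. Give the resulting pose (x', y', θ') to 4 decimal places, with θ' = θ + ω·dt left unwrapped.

θ' = -2.3562 + 0.75·1.0 = -1.6062
R = v/ω = -0.75/0.75 = -1.0000
x' = -2.5 + -1.0000·(sin -1.6062 − sin -2.3562) = -2.2077
y' = 4 − -1.0000·(cos -1.6062 − cos -2.3562) = 4.6717

(-2.2077, 4.6717, -1.6062)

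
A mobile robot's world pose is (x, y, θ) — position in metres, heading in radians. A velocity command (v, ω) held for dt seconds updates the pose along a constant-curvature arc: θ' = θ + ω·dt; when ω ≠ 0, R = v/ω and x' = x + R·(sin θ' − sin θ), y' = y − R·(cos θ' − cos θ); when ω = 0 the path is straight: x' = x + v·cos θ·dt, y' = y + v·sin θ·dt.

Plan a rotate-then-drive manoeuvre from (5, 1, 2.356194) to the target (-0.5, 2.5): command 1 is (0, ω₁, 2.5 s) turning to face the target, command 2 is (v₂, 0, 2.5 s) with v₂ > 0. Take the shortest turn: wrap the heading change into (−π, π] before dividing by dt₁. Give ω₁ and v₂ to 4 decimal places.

ω₁ = 0.2077, v₂ = 2.2804

heading to target = atan2(2.5−1, -0.5−5) = 2.8753
Δθ = wrap(2.8753 − 2.3562) = 0.5191; ω₁ = Δθ/dt₁ = 0.2077
distance = √((-0.5−5)² + (2.5−1)²) = 5.7009; v₂ = distance/dt₂ = 2.2804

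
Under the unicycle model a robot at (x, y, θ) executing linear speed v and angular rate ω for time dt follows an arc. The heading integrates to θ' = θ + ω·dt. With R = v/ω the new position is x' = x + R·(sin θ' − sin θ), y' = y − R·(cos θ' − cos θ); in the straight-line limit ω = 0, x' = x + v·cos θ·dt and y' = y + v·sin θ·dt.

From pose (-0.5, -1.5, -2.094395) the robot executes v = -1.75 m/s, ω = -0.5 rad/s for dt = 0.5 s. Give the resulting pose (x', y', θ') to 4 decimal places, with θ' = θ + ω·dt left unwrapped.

θ' = -2.0944 + -0.5·0.5 = -2.3444
R = v/ω = -1.75/-0.5 = 3.5000
x' = -0.5 + 3.5000·(sin -2.3444 − sin -2.0944) = 0.0272
y' = -1.5 − 3.5000·(cos -2.3444 − cos -2.0944) = -0.8045

(0.0272, -0.8045, -2.3444)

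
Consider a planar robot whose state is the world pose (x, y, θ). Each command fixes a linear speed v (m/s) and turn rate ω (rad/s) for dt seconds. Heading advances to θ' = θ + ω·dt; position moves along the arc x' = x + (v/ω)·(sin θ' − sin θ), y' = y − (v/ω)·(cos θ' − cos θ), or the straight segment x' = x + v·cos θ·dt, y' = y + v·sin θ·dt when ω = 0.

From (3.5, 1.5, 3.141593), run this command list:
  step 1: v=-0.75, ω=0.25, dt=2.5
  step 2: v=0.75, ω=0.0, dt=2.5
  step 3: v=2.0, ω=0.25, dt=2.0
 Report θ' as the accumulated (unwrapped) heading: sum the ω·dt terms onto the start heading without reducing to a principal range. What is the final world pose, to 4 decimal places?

step 1: θ'=3.7666 (R=-3.0000) → pose (5.2553, 2.0671, 3.7666)
step 2: θ'=3.7666 (straight) → pose (3.7347, 0.9701, 3.7666)
step 3: θ'=4.2666 (R=8.0000) → pose (1.1974, -2.0682, 4.2666)

(1.1974, -2.0682, 4.2666)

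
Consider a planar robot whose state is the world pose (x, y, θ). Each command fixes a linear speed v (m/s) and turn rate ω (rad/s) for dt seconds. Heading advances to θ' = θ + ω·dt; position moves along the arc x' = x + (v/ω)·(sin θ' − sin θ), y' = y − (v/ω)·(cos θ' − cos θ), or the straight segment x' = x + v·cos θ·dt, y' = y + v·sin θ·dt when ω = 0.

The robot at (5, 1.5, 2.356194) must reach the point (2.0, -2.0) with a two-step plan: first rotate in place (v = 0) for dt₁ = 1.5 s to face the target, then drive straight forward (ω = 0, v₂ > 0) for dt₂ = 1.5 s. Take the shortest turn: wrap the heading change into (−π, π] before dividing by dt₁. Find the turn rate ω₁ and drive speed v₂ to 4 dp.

heading to target = atan2(-2−1.5, 2−5) = -2.2794
Δθ = wrap(-2.2794 − 2.3562) = 1.6476; ω₁ = Δθ/dt₁ = 1.0984
distance = √((2−5)² + (-2−1.5)²) = 4.6098; v₂ = distance/dt₂ = 3.0732

ω₁ = 1.0984, v₂ = 3.0732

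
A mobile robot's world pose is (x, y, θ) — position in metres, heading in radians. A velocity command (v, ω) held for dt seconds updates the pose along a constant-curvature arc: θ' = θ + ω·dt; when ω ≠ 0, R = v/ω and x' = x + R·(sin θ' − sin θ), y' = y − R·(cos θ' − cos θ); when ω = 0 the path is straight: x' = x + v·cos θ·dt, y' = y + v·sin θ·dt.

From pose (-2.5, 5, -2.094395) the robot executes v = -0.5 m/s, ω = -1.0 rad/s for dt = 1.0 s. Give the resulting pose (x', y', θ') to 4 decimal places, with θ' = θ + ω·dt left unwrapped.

(-2.0906, 5.2494, -3.0944)

θ' = -2.0944 + -1.0·1.0 = -3.0944
R = v/ω = -0.5/-1.0 = 0.5000
x' = -2.5 + 0.5000·(sin -3.0944 − sin -2.0944) = -2.0906
y' = 5 − 0.5000·(cos -3.0944 − cos -2.0944) = 5.2494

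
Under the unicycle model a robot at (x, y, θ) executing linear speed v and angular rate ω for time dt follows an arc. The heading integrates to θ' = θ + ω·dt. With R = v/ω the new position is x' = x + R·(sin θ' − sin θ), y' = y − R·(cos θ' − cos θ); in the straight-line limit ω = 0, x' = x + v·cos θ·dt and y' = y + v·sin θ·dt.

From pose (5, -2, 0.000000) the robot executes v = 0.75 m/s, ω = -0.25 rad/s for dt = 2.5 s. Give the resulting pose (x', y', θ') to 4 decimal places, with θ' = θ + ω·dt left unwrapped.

(6.7553, -2.5671, -0.6250)

θ' = 0.0000 + -0.25·2.5 = -0.6250
R = v/ω = 0.75/-0.25 = -3.0000
x' = 5 + -3.0000·(sin -0.6250 − sin 0.0000) = 6.7553
y' = -2 − -3.0000·(cos -0.6250 − cos 0.0000) = -2.5671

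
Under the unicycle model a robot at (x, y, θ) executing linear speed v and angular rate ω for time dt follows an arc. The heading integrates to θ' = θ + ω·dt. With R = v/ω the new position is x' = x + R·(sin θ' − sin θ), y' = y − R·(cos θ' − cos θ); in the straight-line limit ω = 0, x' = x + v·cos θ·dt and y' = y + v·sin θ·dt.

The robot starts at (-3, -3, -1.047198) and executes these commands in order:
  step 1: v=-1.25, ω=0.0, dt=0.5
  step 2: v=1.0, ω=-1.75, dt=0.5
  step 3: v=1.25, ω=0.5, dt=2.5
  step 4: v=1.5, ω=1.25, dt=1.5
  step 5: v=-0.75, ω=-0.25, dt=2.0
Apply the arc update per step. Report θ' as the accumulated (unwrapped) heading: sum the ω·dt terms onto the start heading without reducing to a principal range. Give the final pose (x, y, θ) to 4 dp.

step 1: θ'=-1.0472 (straight) → pose (-3.3125, -2.4587, -1.0472)
step 2: θ'=-1.9222 (R=-0.5714) → pose (-3.2709, -2.9411, -1.9222)
step 3: θ'=-0.6722 (R=2.5000) → pose (-2.4804, -5.7578, -0.6722)
step 4: θ'=1.2028 (R=1.2000) → pose (-0.6135, -5.2506, 1.2028)
step 5: θ'=0.7028 (R=3.0000) → pose (-1.4736, -6.4604, 0.7028)

(-1.4736, -6.4604, 0.7028)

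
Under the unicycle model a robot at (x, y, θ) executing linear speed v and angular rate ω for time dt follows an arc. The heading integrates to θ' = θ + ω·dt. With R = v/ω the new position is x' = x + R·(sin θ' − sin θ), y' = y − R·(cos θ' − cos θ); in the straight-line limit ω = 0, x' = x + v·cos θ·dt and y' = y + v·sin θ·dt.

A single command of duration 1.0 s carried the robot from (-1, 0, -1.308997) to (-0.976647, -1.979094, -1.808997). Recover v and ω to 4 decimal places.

v = 2.0000, ω = -0.5000

Δθ = -1.808997 − -1.308997 = -0.500000
ω = Δθ/dt = -0.500000/1.0 = -0.5000
R = −Δy/(cos θ' − cos θ) = -4.0000
v = R·ω = -4.0000·-0.5000 = 2.0000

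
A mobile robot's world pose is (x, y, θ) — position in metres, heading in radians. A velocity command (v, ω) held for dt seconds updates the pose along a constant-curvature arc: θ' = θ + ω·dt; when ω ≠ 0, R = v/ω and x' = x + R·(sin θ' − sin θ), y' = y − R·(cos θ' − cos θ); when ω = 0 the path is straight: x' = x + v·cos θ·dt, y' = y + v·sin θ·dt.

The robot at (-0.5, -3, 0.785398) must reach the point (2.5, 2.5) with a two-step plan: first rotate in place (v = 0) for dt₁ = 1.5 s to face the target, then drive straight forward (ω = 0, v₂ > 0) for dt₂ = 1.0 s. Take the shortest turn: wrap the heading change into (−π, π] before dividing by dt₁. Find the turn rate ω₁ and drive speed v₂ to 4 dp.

ω₁ = 0.1907, v₂ = 6.2650

heading to target = atan2(2.5−-3, 2.5−-0.5) = 1.0714
Δθ = wrap(1.0714 − 0.7854) = 0.2861; ω₁ = Δθ/dt₁ = 0.1907
distance = √((2.5−-0.5)² + (2.5−-3)²) = 6.2650; v₂ = distance/dt₂ = 6.2650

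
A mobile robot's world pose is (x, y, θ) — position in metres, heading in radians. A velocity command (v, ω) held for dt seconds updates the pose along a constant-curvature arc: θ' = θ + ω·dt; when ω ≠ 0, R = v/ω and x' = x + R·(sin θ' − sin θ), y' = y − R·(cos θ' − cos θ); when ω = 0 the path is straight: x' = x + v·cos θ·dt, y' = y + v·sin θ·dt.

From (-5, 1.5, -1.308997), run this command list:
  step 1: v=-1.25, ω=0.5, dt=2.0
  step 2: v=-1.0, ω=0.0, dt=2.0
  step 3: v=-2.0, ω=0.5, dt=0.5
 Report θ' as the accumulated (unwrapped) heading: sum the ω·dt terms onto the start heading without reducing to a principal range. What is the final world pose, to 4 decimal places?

step 1: θ'=-0.3090 (R=-2.5000) → pose (-6.6546, 3.2346, -0.3090)
step 2: θ'=-0.3090 (straight) → pose (-8.5598, 3.8428, -0.3090)
step 3: θ'=-0.0590 (R=-4.0000) → pose (-9.5404, 4.0252, -0.0590)

(-9.5404, 4.0252, -0.0590)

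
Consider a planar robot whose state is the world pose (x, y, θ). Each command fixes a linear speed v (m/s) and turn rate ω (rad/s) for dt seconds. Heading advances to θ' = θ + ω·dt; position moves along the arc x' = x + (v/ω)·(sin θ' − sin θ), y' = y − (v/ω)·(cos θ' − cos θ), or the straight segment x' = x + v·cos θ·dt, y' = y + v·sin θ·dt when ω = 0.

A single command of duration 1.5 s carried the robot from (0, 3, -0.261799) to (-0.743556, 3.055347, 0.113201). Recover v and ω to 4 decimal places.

Δθ = 0.113201 − -0.261799 = 0.375000
ω = Δθ/dt = 0.375000/1.5 = 0.2500
R = Δx/(sin θ' − sin θ) = -2.0000
v = R·ω = -2.0000·0.2500 = -0.5000

v = -0.5000, ω = 0.2500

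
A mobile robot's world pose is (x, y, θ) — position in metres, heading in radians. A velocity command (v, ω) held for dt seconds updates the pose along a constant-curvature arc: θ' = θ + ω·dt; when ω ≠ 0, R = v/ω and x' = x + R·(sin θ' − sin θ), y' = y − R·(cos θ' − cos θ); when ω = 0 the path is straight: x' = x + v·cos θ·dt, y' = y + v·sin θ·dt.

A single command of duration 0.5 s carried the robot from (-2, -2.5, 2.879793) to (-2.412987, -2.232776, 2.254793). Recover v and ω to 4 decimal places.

Δθ = 2.254793 − 2.879793 = -0.625000
ω = Δθ/dt = -0.625000/0.5 = -1.2500
R = Δx/(sin θ' − sin θ) = -0.8000
v = R·ω = -0.8000·-1.2500 = 1.0000

v = 1.0000, ω = -1.2500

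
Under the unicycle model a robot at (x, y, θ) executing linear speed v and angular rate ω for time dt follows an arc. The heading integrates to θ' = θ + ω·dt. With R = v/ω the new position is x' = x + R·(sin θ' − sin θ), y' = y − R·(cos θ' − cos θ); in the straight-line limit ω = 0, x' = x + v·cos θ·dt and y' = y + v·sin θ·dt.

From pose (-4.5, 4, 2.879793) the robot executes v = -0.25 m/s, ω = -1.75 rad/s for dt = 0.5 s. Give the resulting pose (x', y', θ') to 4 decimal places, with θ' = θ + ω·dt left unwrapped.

(-4.4074, 3.9221, 2.0048)

θ' = 2.8798 + -1.75·0.5 = 2.0048
R = v/ω = -0.25/-1.75 = 0.1429
x' = -4.5 + 0.1429·(sin 2.0048 − sin 2.8798) = -4.4074
y' = 4 − 0.1429·(cos 2.0048 − cos 2.8798) = 3.9221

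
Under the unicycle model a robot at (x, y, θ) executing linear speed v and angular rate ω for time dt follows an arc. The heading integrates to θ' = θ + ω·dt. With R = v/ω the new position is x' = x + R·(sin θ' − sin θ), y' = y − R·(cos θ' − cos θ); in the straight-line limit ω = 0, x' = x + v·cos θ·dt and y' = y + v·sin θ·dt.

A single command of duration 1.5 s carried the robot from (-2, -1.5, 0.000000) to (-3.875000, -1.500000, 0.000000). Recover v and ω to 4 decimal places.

Δθ = 0.000000 − 0.000000 = 0.000000
ω = Δθ/dt = 0.000000/1.5 = 0.0000
ω = 0 → v = (Δx·cos θ + Δy·sin θ)/dt = -1.2500

v = -1.2500, ω = 0.0000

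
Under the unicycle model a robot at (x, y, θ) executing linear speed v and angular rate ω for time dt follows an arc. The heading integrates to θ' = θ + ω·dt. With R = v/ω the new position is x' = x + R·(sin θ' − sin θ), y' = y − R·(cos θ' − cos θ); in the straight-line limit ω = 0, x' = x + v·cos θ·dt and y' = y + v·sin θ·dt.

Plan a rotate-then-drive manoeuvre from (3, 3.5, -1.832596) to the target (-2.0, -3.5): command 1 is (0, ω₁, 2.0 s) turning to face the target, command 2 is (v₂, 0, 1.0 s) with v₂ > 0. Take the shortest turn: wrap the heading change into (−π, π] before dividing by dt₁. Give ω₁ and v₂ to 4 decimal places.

ω₁ = -0.1792, v₂ = 8.6023

heading to target = atan2(-3.5−3.5, -2−3) = -2.1910
Δθ = wrap(-2.1910 − -1.8326) = -0.3584; ω₁ = Δθ/dt₁ = -0.1792
distance = √((-2−3)² + (-3.5−3.5)²) = 8.6023; v₂ = distance/dt₂ = 8.6023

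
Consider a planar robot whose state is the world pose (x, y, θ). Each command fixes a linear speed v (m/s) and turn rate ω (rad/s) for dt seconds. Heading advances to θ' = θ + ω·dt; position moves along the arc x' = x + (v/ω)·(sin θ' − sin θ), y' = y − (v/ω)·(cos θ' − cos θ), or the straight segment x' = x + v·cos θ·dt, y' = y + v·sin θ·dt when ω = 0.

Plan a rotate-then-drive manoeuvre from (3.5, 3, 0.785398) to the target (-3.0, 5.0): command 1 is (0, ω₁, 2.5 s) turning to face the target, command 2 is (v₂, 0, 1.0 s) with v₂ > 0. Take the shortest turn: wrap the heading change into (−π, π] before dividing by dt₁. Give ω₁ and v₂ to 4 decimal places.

ω₁ = 0.8231, v₂ = 6.8007

heading to target = atan2(5−3, -3−3.5) = 2.8431
Δθ = wrap(2.8431 − 0.7854) = 2.0577; ω₁ = Δθ/dt₁ = 0.8231
distance = √((-3−3.5)² + (5−3)²) = 6.8007; v₂ = distance/dt₂ = 6.8007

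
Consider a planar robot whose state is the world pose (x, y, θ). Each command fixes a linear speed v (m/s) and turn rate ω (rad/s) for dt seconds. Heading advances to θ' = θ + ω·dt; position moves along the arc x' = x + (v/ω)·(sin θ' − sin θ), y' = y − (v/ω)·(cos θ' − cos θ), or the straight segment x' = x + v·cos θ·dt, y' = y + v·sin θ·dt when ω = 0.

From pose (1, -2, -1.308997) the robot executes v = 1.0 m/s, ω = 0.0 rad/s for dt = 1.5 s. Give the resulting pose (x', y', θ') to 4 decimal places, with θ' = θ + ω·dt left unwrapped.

θ' = -1.3090 + 0.0·1.5 = -1.3090
ω = 0 → straight: x' = 1 + 1.0·cos(-1.3090)·1.5 = 1.3882
y' = -2 + 1.0·sin(-1.3090)·1.5 = -3.4489

(1.3882, -3.4489, -1.3090)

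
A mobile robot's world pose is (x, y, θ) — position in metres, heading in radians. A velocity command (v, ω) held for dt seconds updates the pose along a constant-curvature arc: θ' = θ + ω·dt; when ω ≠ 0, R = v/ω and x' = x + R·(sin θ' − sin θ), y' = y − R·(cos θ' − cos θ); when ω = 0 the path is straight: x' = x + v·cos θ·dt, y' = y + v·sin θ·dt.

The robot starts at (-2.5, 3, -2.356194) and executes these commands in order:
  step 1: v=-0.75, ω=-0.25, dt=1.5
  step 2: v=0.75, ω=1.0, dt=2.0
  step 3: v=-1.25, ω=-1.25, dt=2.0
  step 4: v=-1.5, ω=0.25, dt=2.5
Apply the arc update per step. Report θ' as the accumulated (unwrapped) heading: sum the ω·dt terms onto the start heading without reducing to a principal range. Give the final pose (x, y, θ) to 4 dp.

step 1: θ'=-2.7312 (R=3.0000) → pose (-1.5756, 3.6296, -2.7312)
step 2: θ'=-0.7312 (R=0.7500) → pose (-1.7772, 2.3836, -0.7312)
step 3: θ'=-3.2312 (R=1.0000) → pose (-1.0200, 4.1239, -3.2312)
step 4: θ'=-2.6062 (R=-6.0000) → pose (2.5780, 4.9395, -2.6062)

(2.5780, 4.9395, -2.6062)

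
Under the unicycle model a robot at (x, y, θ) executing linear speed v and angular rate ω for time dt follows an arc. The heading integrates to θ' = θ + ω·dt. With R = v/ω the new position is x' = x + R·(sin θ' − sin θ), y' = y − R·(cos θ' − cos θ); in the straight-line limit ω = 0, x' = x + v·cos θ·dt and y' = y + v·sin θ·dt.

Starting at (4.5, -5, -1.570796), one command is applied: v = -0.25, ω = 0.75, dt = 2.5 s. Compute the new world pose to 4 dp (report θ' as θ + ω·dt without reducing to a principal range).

(4.0668, -4.6820, 0.3042)

θ' = -1.5708 + 0.75·2.5 = 0.3042
R = v/ω = -0.25/0.75 = -0.3333
x' = 4.5 + -0.3333·(sin 0.3042 − sin -1.5708) = 4.0668
y' = -5 − -0.3333·(cos 0.3042 − cos -1.5708) = -4.6820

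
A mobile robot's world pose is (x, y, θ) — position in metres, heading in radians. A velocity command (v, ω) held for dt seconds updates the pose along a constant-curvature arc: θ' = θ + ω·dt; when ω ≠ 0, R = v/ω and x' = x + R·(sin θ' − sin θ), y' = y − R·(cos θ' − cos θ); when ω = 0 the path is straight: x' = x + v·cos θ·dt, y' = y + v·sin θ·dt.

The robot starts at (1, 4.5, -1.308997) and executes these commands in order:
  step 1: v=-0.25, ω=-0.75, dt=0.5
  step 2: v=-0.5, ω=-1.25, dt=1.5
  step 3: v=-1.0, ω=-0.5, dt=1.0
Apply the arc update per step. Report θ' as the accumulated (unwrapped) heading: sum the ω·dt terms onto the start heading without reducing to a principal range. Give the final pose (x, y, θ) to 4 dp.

step 1: θ'=-1.6840 (R=0.3333) → pose (0.9908, 4.6239, -1.6840)
step 2: θ'=-3.5590 (R=0.4000) → pose (1.5504, 4.9444, -3.5590)
step 3: θ'=-4.0590 (R=2.0000) → pose (2.3276, 4.3319, -4.0590)

(2.3276, 4.3319, -4.0590)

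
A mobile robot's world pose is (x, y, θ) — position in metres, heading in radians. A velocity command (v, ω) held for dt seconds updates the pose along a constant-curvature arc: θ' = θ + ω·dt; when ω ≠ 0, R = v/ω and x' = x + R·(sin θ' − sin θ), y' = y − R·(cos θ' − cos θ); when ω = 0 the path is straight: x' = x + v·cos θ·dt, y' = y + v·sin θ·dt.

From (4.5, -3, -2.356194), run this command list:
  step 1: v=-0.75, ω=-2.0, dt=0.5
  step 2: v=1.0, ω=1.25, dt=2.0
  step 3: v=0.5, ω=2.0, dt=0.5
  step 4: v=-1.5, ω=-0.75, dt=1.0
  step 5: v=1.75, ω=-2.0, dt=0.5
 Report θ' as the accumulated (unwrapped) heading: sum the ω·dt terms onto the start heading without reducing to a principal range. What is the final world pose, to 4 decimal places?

step 1: θ'=-3.3562 (R=0.3750) → pose (4.8450, -2.8988, -3.3562)
step 2: θ'=-0.8562 (R=0.8000) → pose (4.0704, -4.2047, -0.8562)
step 3: θ'=0.1438 (R=0.2500) → pose (4.2950, -4.2883, 0.1438)
step 4: θ'=-0.6062 (R=2.0000) → pose (2.8689, -3.9525, -0.6062)
step 5: θ'=-1.6062 (R=-0.8750) → pose (3.2449, -4.7026, -1.6062)

(3.2449, -4.7026, -1.6062)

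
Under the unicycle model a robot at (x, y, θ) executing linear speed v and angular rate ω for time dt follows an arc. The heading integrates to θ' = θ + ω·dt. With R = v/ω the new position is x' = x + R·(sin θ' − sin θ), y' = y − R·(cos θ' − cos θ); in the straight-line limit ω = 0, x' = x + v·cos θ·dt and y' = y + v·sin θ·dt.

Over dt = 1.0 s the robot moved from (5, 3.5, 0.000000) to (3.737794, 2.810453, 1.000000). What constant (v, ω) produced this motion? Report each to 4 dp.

Δθ = 1.000000 − 0.000000 = 1.000000
ω = Δθ/dt = 1.000000/1.0 = 1.0000
R = Δx/(sin θ' − sin θ) = -1.5000
v = R·ω = -1.5000·1.0000 = -1.5000

v = -1.5000, ω = 1.0000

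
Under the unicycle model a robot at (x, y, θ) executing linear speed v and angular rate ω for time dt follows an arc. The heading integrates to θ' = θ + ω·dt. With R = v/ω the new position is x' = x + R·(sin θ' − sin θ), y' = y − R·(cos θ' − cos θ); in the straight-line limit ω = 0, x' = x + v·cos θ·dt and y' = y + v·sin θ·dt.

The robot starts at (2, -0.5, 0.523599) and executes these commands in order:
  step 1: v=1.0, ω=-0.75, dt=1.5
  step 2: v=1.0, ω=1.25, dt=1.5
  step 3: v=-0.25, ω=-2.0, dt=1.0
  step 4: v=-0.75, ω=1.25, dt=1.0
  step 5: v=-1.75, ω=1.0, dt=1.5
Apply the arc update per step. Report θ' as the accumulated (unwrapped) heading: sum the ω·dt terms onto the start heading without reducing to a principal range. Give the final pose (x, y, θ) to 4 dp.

step 1: θ'=-0.6014 (R=-1.3333) → pose (3.4211, -0.5553, -0.6014)
step 2: θ'=1.2736 (R=0.8000) → pose (4.6386, -0.1299, 1.2736)
step 3: θ'=-0.7264 (R=0.1250) → pose (4.4361, -0.1868, -0.7264)
step 4: θ'=0.5236 (R=-0.6000) → pose (3.7376, -0.1157, 0.5236)
step 5: θ'=2.0236 (R=-1.7500) → pose (3.0389, -2.3969, 2.0236)

(3.0389, -2.3969, 2.0236)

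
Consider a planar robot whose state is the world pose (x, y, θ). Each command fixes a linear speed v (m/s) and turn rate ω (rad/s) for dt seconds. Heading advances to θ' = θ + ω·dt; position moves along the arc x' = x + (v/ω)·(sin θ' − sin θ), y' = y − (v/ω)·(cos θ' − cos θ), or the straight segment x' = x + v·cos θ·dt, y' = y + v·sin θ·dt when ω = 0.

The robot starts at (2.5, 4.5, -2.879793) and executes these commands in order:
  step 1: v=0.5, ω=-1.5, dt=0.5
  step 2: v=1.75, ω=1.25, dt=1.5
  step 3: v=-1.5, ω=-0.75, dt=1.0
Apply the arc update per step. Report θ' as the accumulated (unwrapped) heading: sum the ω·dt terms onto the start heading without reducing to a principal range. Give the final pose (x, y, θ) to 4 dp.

step 1: θ'=-3.6298 (R=-0.3333) → pose (2.2574, 4.5276, -3.6298)
step 2: θ'=-1.7548 (R=1.4000) → pose (0.2244, 3.5473, -1.7548)
step 3: θ'=-2.5048 (R=2.0000) → pose (1.0014, 4.7894, -2.5048)

(1.0014, 4.7894, -2.5048)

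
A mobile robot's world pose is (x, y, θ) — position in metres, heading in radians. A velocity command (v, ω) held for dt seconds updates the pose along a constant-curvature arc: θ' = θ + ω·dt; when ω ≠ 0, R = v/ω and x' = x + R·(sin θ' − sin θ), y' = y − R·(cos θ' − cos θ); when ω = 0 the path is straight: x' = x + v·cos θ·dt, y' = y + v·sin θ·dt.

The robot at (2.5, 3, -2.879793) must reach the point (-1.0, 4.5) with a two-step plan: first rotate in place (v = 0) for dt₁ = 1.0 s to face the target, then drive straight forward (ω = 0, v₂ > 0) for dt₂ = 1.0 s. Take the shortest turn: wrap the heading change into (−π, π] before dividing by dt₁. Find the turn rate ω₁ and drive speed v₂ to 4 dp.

ω₁ = -0.6667, v₂ = 3.8079

heading to target = atan2(4.5−3, -1−2.5) = 2.7367
Δθ = wrap(2.7367 − -2.8798) = -0.6667; ω₁ = Δθ/dt₁ = -0.6667
distance = √((-1−2.5)² + (4.5−3)²) = 3.8079; v₂ = distance/dt₂ = 3.8079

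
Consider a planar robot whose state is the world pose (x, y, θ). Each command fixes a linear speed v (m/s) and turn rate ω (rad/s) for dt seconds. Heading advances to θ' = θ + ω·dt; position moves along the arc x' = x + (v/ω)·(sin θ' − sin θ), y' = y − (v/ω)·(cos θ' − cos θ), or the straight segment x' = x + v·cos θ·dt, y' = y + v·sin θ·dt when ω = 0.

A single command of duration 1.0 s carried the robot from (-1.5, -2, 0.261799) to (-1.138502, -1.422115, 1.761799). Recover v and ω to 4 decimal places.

Δθ = 1.761799 − 0.261799 = 1.500000
ω = Δθ/dt = 1.500000/1.0 = 1.5000
R = −Δy/(cos θ' − cos θ) = 0.5000
v = R·ω = 0.5000·1.5000 = 0.7500

v = 0.7500, ω = 1.5000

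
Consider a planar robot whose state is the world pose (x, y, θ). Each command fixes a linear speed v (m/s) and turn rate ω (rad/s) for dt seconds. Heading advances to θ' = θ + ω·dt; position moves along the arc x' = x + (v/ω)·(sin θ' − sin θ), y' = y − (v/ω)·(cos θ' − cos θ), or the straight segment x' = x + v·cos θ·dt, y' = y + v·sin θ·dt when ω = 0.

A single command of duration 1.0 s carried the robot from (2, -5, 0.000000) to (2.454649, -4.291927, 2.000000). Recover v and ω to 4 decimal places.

v = 1.0000, ω = 2.0000

Δθ = 2.000000 − 0.000000 = 2.000000
ω = Δθ/dt = 2.000000/1.0 = 2.0000
R = −Δy/(cos θ' − cos θ) = 0.5000
v = R·ω = 0.5000·2.0000 = 1.0000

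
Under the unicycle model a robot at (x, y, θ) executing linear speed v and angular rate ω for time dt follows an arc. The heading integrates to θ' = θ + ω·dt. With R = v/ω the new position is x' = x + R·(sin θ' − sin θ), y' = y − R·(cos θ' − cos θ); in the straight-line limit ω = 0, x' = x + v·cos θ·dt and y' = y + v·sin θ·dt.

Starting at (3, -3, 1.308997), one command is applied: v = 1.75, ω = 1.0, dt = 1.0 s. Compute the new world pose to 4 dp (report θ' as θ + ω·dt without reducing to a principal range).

(2.6041, -1.3694, 2.3090)

θ' = 1.3090 + 1.0·1.0 = 2.3090
R = v/ω = 1.75/1.0 = 1.7500
x' = 3 + 1.7500·(sin 2.3090 − sin 1.3090) = 2.6041
y' = -3 − 1.7500·(cos 2.3090 − cos 1.3090) = -1.3694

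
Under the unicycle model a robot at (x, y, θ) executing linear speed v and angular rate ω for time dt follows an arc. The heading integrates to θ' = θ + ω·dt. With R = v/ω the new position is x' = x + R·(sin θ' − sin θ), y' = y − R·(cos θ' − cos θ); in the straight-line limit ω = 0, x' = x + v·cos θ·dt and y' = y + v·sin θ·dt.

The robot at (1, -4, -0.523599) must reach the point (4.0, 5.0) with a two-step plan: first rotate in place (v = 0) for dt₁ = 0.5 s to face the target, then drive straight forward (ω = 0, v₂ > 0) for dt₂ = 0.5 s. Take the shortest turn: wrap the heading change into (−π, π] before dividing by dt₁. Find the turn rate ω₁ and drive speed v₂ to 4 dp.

ω₁ = 3.5453, v₂ = 18.9737

heading to target = atan2(5−-4, 4−1) = 1.2490
Δθ = wrap(1.2490 − -0.5236) = 1.7726; ω₁ = Δθ/dt₁ = 3.5453
distance = √((4−1)² + (5−-4)²) = 9.4868; v₂ = distance/dt₂ = 18.9737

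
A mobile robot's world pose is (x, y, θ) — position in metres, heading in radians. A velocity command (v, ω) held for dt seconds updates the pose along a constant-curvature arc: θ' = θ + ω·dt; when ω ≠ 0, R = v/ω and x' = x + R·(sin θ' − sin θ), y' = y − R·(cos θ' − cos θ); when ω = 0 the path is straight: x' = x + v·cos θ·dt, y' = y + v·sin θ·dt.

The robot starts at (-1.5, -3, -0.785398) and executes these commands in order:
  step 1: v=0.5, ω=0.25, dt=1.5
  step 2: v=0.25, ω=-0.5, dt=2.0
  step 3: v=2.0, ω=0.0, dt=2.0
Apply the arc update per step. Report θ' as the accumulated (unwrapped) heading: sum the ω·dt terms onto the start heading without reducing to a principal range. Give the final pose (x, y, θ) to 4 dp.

(0.0492, -7.7470, -1.4104)

step 1: θ'=-0.4104 (R=2.0000) → pose (-0.8837, -3.4197, -0.4104)
step 2: θ'=-1.4104 (R=-0.5000) → pose (-0.5896, -3.7983, -1.4104)
step 3: θ'=-1.4104 (straight) → pose (0.0492, -7.7470, -1.4104)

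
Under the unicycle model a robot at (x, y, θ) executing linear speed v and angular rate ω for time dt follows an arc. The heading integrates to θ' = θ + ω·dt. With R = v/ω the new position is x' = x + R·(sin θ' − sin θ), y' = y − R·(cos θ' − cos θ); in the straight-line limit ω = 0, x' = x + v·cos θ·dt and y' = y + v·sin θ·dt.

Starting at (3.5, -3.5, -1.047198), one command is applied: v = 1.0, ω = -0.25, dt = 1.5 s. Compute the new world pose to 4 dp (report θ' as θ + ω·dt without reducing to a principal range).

(3.9918, -4.9078, -1.4222)

θ' = -1.0472 + -0.25·1.5 = -1.4222
R = v/ω = 1.0/-0.25 = -4.0000
x' = 3.5 + -4.0000·(sin -1.4222 − sin -1.0472) = 3.9918
y' = -3.5 − -4.0000·(cos -1.4222 − cos -1.0472) = -4.9078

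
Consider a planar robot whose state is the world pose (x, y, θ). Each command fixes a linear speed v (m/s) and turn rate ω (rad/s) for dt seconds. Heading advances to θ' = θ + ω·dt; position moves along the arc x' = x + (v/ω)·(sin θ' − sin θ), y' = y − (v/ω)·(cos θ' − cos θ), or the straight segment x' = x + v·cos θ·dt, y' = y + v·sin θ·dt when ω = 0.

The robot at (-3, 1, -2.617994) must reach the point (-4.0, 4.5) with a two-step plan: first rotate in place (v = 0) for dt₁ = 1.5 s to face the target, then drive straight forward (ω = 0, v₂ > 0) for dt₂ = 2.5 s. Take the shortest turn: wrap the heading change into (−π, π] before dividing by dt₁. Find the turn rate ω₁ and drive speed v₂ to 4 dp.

heading to target = atan2(4.5−1, -4−-3) = 1.8491
Δθ = wrap(1.8491 − -2.6180) = -1.8161; ω₁ = Δθ/dt₁ = -1.2107
distance = √((-4−-3)² + (4.5−1)²) = 3.6401; v₂ = distance/dt₂ = 1.4560

ω₁ = -1.2107, v₂ = 1.4560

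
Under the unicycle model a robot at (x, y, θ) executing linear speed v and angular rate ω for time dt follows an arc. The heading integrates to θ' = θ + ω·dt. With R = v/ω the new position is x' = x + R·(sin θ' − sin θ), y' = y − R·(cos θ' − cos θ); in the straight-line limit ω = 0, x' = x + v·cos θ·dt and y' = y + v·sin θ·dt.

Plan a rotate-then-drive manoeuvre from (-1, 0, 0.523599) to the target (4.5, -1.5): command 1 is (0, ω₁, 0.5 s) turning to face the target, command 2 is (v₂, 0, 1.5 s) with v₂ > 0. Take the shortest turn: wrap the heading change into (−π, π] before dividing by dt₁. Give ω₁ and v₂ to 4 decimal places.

heading to target = atan2(-1.5−0, 4.5−-1) = -0.2663
Δθ = wrap(-0.2663 − 0.5236) = -0.7899; ω₁ = Δθ/dt₁ = -1.5797
distance = √((4.5−-1)² + (-1.5−0)²) = 5.7009; v₂ = distance/dt₂ = 3.8006

ω₁ = -1.5797, v₂ = 3.8006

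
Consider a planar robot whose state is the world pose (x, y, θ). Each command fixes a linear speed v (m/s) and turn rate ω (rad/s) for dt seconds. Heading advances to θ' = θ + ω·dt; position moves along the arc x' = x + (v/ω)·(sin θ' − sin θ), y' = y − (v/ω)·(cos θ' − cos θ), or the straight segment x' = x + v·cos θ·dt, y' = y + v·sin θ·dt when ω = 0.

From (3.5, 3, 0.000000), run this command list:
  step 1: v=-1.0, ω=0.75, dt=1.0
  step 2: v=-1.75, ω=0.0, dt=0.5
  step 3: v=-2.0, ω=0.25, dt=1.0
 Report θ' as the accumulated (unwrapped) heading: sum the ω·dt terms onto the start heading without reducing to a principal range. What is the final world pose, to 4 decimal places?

(0.6723, 0.5147, 1.0000)

step 1: θ'=0.7500 (R=-1.3333) → pose (2.5911, 2.6423, 0.7500)
step 2: θ'=0.7500 (straight) → pose (1.9509, 2.0458, 0.7500)
step 3: θ'=1.0000 (R=-8.0000) → pose (0.6723, 0.5147, 1.0000)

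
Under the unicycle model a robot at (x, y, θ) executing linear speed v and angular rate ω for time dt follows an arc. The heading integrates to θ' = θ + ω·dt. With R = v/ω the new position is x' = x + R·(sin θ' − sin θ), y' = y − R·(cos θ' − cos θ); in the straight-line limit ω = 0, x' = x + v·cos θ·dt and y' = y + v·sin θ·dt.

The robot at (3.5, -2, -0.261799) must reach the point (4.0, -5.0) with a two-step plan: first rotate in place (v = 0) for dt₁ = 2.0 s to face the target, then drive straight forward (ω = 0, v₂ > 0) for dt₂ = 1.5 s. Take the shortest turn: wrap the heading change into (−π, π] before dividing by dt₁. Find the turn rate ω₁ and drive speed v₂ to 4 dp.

heading to target = atan2(-5−-2, 4−3.5) = -1.4056
Δθ = wrap(-1.4056 − -0.2618) = -1.1438; ω₁ = Δθ/dt₁ = -0.5719
distance = √((4−3.5)² + (-5−-2)²) = 3.0414; v₂ = distance/dt₂ = 2.0276

ω₁ = -0.5719, v₂ = 2.0276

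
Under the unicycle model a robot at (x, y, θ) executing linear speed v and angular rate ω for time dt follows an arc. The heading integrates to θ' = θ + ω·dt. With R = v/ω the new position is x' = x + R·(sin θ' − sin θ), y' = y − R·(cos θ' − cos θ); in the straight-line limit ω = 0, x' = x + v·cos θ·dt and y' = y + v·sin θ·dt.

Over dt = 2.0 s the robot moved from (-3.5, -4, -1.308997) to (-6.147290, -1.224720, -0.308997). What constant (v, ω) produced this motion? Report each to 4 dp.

Δθ = -0.308997 − -1.308997 = 1.000000
ω = Δθ/dt = 1.000000/2.0 = 0.5000
R = −Δy/(cos θ' − cos θ) = -4.0000
v = R·ω = -4.0000·0.5000 = -2.0000

v = -2.0000, ω = 0.5000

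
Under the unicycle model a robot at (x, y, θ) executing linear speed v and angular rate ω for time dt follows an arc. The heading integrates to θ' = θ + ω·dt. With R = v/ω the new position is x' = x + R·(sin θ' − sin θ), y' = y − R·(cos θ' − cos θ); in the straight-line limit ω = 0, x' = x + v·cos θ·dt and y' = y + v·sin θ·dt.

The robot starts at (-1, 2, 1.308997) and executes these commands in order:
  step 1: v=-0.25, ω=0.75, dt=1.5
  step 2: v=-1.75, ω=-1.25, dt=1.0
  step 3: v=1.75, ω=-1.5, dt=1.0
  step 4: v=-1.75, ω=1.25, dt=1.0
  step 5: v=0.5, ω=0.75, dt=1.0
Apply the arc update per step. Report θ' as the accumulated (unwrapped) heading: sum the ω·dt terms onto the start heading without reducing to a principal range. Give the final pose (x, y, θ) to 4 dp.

(-0.4994, 0.7107, 1.6840)

step 1: θ'=2.4340 (R=-0.3333) → pose (-0.8947, 1.6604, 2.4340)
step 2: θ'=1.1840 (R=1.4000) → pose (-0.5081, 0.0684, 1.1840)
step 3: θ'=-0.3160 (R=-1.1667) → pose (0.9349, 0.7372, -0.3160)
step 4: θ'=0.9340 (R=-1.4000) → pose (-0.6258, 0.2390, 0.9340)
step 5: θ'=1.6840 (R=0.6667) → pose (-0.4994, 0.7107, 1.6840)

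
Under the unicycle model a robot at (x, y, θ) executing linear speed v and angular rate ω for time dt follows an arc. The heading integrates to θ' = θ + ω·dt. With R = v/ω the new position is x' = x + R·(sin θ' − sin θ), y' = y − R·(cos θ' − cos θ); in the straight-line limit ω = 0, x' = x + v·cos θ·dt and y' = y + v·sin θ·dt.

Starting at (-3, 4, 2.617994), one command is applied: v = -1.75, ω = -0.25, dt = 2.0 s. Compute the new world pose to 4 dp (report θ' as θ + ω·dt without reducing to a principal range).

θ' = 2.6180 + -0.25·2.0 = 2.1180
R = v/ω = -1.75/-0.25 = 7.0000
x' = -3 + 7.0000·(sin 2.1180 − sin 2.6180) = -0.5221
y' = 4 − 7.0000·(cos 2.1180 − cos 2.6180) = 1.5799

(-0.5221, 1.5799, 2.1180)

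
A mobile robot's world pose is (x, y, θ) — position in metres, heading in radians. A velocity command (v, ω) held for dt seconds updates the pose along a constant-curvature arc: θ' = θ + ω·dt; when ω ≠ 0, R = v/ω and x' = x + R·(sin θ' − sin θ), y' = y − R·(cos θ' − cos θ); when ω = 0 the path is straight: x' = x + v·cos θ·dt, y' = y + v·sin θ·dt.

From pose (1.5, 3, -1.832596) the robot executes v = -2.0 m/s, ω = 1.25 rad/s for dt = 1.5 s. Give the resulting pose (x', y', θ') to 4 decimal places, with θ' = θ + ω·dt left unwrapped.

(-0.1133, 5.0127, 0.0424)

θ' = -1.8326 + 1.25·1.5 = 0.0424
R = v/ω = -2.0/1.25 = -1.6000
x' = 1.5 + -1.6000·(sin 0.0424 − sin -1.8326) = -0.1133
y' = 3 − -1.6000·(cos 0.0424 − cos -1.8326) = 5.0127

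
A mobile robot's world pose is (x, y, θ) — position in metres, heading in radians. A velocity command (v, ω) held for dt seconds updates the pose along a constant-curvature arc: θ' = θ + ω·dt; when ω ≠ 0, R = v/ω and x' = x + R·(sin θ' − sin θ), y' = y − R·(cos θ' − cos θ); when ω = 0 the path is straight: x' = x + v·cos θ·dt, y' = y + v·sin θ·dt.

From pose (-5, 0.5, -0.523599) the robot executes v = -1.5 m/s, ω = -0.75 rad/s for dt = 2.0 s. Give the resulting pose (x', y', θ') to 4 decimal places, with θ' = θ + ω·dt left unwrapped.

(-5.7984, 3.1070, -2.0236)

θ' = -0.5236 + -0.75·2.0 = -2.0236
R = v/ω = -1.5/-0.75 = 2.0000
x' = -5 + 2.0000·(sin -2.0236 − sin -0.5236) = -5.7984
y' = 0.5 − 2.0000·(cos -2.0236 − cos -0.5236) = 3.1070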